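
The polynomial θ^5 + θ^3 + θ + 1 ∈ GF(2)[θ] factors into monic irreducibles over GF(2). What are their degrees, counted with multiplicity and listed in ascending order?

Write g(θ) = θ^5 + θ^3 + θ + 1.
Roots in GF(2): g(0) = 1; g(1) = 0 → root.
Linear factors from roots: (θ + 1).
Complete factorization: g(θ) = (θ + 1)·(θ^4 + θ^3 + 1).
Factor degrees with multiplicity: 1 + 4 = 5.

1, 4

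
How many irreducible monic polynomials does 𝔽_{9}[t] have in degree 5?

By the necklace-counting formula, N_9(5) = (1/5) Σ_{d|5} μ(5/d)·9^d.
Divisors of 5: 1, 5; μ(5/d) for each: -1, 1.
Σ = − 9^1 + 9^5 = 59040.
N = 59040/5 = 11808.

11808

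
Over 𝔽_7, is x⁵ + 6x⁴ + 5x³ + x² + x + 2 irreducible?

No

Write P(x) = x⁵ + 6x⁴ + 5x³ + x² + x + 2.
Check for roots in 𝔽_7: P(0) = 2; P(1) = 2; P(2) = 1; P(3) = 3; P(4) = 4; P(5) = 0 → root; P(6) = 2.
P(5) = 0, so (x − 5) divides P(x); P is reducible.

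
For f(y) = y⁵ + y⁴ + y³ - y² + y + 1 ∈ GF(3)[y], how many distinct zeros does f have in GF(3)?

Evaluate at each of the 3 elements of GF(3):
f(0) = 1; f(1) = 1; f(2) = 1.
No element is a root.

0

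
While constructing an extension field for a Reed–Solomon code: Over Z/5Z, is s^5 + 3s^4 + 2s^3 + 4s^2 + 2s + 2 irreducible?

Yes

Write h(s) = s^5 + 3s^4 + 2s^3 + 4s^2 + 2s + 2.
Check for roots in Z/5Z: h(0) = 2; h(1) = 4; h(2) = 3; h(3) = 4; h(4) = 4.
No roots, so no linear factors.
Degree-2 irreducible divisors: test the 10 monic irreducibles of degree 2 over GF(5).
None of them divide h (all give nonzero remainder).
No irreducible factor of degree ≤ 2 exists, so h is irreducible over GF(5).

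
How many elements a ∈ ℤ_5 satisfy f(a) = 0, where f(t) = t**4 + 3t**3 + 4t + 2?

Evaluate at each of the 5 elements of ℤ_5:
f(0) = 2; f(1) = 0 → root; f(2) = 0 → root; f(3) = 1; f(4) = 1.
Roots: {1, 2}.

2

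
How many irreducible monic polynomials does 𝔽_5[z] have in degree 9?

Gauss's count: N_{5}(9) = (1/9) Σ_{d|9} μ(9/d)·5^d.
Divisors of 9: 1, 3, 9; μ(9/d) for each: 0, -1, 1.
Σ = − 5^3 + 5^9 = 1953000.
N = 1953000/9 = 217000.

217000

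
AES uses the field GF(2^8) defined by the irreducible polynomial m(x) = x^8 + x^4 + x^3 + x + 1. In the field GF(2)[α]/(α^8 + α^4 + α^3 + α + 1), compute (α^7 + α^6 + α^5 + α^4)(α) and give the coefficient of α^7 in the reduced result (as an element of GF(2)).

1

Multiply in GF(2)[α]: (α^7 + α^6 + α^5 + α^4)·(α) = α^8 + α^7 + α^6 + α^5.
Reduce using α^8 ≡ α^4 + α^3 + α + 1 (mod α^8 + α^4 + α^3 + α + 1).
Reduced: α^7 + α^6 + α^5 + α^4 + α^3 + α + 1.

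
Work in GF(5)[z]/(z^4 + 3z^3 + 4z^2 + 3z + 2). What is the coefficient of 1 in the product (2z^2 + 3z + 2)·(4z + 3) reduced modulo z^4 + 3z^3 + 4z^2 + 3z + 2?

Multiply in GF(5)[z]: (2z^2 + 3z + 2)·(4z + 3) = 3z^3 + 3z^2 + 2z + 1.
Reduced: 3z^3 + 3z^2 + 2z + 1.

1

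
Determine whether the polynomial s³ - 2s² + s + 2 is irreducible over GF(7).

No

Write m(s) = s³ - 2s² + s + 2.
Check for roots in GF(7): m(0) = 2; m(1) = 2; m(2) = 4; m(3) = 0 → root; m(4) = 3; m(5) = 5; m(6) = 5.
m(3) = 0, so (s − 3) divides m(s); m is reducible.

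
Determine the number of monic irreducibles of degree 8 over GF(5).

48750

x^(5^8) − x is the product of all monic irreducibles of degree dividing 8; Möbius inversion gives N = (1/8) Σ μ(8/d)·5^d.
Divisors of 8: 1, 2, 4, 8; μ(8/d) for each: 0, 0, -1, 1.
Σ = − 5^4 + 5^8 = 390000.
N = 390000/8 = 48750.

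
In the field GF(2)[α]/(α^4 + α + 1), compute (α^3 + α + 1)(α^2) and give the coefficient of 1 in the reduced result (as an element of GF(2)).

Multiply in GF(2)[α]: (α^3 + α + 1)·(α^2) = α^5 + α^3 + α^2.
Reduce using α^4 ≡ α + 1 (mod α^4 + α + 1).
Reduced: α^3 + α.

0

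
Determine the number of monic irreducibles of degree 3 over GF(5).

Gauss's count: N_{5}(3) = (1/3) Σ_{d|3} μ(3/d)·5^d.
Divisors of 3: 1, 3; μ(3/d) for each: -1, 1.
Σ = − 5^1 + 5^3 = 120.
N = 120/3 = 40.

40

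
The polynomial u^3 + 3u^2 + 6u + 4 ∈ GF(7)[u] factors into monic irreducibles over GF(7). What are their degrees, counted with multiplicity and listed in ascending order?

1, 1, 1

Write h(u) = u^3 + 3u^2 + 6u + 4.
Linear factors from roots: (u + 6), (u + 3), (u + 1).
Complete factorization: h(u) = (u + 1)·(u + 3)·(u + 6).
Factor degrees with multiplicity: 1 + 1 + 1 = 3.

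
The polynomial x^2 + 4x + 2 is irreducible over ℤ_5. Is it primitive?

Yes

Write f(x) = x^2 + 4x + 2.
|GF(5^2)^×| = 5^2 − 1 = 24. Prime factorization: 24 = 2^3·3.
f is primitive ⇔ x has order 24 in GF(5)[x]/(f), i.e. x^(24/q) ≠ 1 for each prime q | 24.
x^(12) mod f = 4.
x^(8) mod f = 2x + 1.
None equal 1, so x has full order 24; f is primitive.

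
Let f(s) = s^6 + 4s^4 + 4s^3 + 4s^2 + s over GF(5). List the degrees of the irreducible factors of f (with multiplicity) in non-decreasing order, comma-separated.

Roots in GF(5): f(0) = 0 → root; f(1) = 4; f(2) = 3; f(3) = 0 → root; f(4) = 4.
Linear factors from roots: (s), (s + 2).
Complete factorization: f(s) = (s)·(s + 2)·(s^2 + s + 2)·(s^2 + 2s + 4).
Factor degrees with multiplicity: 1 + 1 + 2 + 2 = 6.

1, 1, 2, 2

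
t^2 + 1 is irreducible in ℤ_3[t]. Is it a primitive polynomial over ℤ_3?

Write f(t) = t^2 + 1.
|GF(3^2)^×| = 3^2 − 1 = 8. Prime factorization: 8 = 2^3.
f is primitive ⇔ t has order 8 in GF(3)[t]/(f), i.e. t^(8/q) ≠ 1 for each prime q | 8.
t^(4) mod f = 1
Since t^(4) = 1, the order of t divides 4 < 8; not primitive.

No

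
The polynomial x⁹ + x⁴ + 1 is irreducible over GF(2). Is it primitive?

Write f(x) = x⁹ + x⁴ + 1.
|GF(2^9)^×| = 2^9 − 1 = 511. Prime factorization: 511 = 7·73.
f is primitive ⇔ x has order 511 in GF(2)[x]/(f), i.e. x^(511/q) ≠ 1 for each prime q | 511.
x^(73) mod f = x⁸ + x⁶ + x⁴.
x^(7) mod f = x⁷.
None equal 1, so x has full order 511; f is primitive.

Yes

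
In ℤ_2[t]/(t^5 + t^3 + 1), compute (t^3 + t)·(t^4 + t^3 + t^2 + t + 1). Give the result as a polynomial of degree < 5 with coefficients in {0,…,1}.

t^4 + t^3 + 1

Multiply in ℤ_2[t]: (t^3 + t)·(t^4 + t^3 + t^2 + t + 1) = t^7 + t^6 + t^2 + t.
Reduce using t^5 ≡ t^3 + 1 (mod t^5 + t^3 + 1).
Reduced: t^4 + t^3 + 1.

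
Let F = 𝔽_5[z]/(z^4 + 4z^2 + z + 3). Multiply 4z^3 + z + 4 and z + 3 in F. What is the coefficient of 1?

Multiply in 𝔽_5[z]: (4z^3 + z + 4)·(z + 3) = 4z^4 + 2z^3 + z^2 + 2z + 2.
Reduce using z^4 ≡ z^2 + 4z + 2 (mod z^4 + 4z^2 + z + 3).
Reduced: 2z^3 + 3z.

0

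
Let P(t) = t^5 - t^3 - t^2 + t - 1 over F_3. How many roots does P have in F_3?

Evaluate at each of the 3 elements of F_3:
P(0) = 2; P(1) = 2; P(2) = 0 → root.
Roots: {2}.

1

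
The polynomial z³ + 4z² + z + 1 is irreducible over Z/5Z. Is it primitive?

Write f(z) = z³ + 4z² + z + 1.
|GF(5^3)^×| = 5^3 − 1 = 124. Prime factorization: 124 = 2^2·31.
f is primitive ⇔ z has order 124 in GF(5)[z]/(f), i.e. z^(124/q) ≠ 1 for each prime q | 124.
z^(62) mod f = 1
z^(4) mod f = 3z + 4.
Since z^(62) = 1, the order of z divides 62 < 124; not primitive.

No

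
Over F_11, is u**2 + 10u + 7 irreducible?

Yes

Write f(u) = u**2 + 10u + 7.
Check each element of F_11 for a root: f(0)=7, f(1)=7, f(2)=9, f(3)=2, f(4)=8, f(5)=5, f(6)=4, f(7)=5, f(8)=8, f(9)=2, f(10)=9.
No roots. A degree-2 polynomial over a field with no linear factor is irreducible.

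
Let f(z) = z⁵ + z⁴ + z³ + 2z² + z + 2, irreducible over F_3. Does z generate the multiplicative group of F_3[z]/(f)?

|GF(3^5)^×| = 3^5 − 1 = 242. Prime factorization: 242 = 2·11^2.
f is primitive ⇔ z has order 242 in GF(3)[z]/(f), i.e. z^(242/q) ≠ 1 for each prime q | 242.
z^(121) mod f = 1
z^(22) mod f = 2z⁴ + 2z³ + 2.
Since z^(121) = 1, the order of z divides 121 < 242; not primitive.

No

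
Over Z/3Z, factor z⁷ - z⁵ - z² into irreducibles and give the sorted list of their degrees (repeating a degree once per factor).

Write g(z) = z⁷ - z⁵ - z².
Roots in Z/3Z: g(0) = 0 → root; g(1) = 2; g(2) = 2.
Linear factors from roots: (z).
Complete factorization: g(z) = (z)^2·(z² + z - 1)·(z³ - z² + z + 1).
Factor degrees with multiplicity: 1 + 1 + 2 + 3 = 7.

1, 1, 2, 3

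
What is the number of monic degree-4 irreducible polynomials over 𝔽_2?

By the necklace-counting formula, N_2(4) = (1/4) Σ_{d|4} μ(4/d)·2^d.
Divisors of 4: 1, 2, 4; μ(4/d) for each: 0, -1, 1.
Σ = − 2^2 + 2^4 = 12.
N = 12/4 = 3.

3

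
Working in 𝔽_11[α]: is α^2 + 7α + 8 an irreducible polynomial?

Write g(α) = α^2 + 7α + 8.
Check each element of 𝔽_11 for a root: g(0)=8, g(1)=5, g(2)=4, g(3)=5, g(4)=8, g(5)=2, g(6)=9, g(7)=7, g(8)=7, g(9)=9, g(10)=2.
No roots. A degree-2 polynomial over a field with no linear factor is irreducible.

Yes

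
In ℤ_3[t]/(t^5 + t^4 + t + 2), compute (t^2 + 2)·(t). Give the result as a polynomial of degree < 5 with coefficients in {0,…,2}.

t^3 + 2t

Multiply in ℤ_3[t]: (t^2 + 2)·(t) = t^3 + 2t.
Reduced: t^3 + 2t.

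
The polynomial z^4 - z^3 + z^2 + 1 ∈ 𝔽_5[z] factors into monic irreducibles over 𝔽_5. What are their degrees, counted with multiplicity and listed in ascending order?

4

Write g(z) = z^4 - z^3 + z^2 + 1.
Roots in 𝔽_5: g(0) = 1; g(1) = 2; g(2) = 3; g(3) = 4; g(4) = 4.
Complete factorization: g(z) = (z^4 - z^3 + z^2 + 1).
Factor degrees with multiplicity: 4 = 4.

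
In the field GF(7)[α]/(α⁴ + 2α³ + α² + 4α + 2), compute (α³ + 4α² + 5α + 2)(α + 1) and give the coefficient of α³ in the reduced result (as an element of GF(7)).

Multiply in GF(7)[α]: (α³ + 4α² + 5α + 2)·(α + 1) = α⁴ + 5α³ + 2α² + 2.
Reduce using α⁴ ≡ 5α³ + 6α² + 3α + 5 (mod α⁴ + 2α³ + α² + 4α + 2).
Reduced: 3α³ + α² + 3α.

3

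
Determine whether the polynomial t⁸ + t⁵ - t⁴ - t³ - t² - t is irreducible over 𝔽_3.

No

Write f(t) = t⁸ + t⁵ - t⁴ - t³ - t² - t.
Check for roots in 𝔽_3: f(0) = 0 → root; f(1) = 1; f(2) = 0 → root.
f(0) = 0, so (t) divides f(t); f is reducible.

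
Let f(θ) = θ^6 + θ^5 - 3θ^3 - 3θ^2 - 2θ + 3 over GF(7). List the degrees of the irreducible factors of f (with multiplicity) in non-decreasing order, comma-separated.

1, 2, 3

Linear factors from roots: (θ - 3).
Complete factorization: f(θ) = (θ - 3)·(θ^2 - θ - 3)·(θ^3 - 2θ^2 - θ - 2).
Factor degrees with multiplicity: 1 + 2 + 3 = 6.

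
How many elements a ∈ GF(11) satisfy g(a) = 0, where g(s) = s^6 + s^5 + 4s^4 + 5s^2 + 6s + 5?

2

Evaluate at each of the 11 elements of GF(11):
g(0) = 5; g(1) = 0 → root; g(2) = 10; g(3) = 0 → root; g(4) = 5; g(5) = 4; g(6) = 8; g(7) = 10; g(8) = 6; g(9) = 10; g(10) = 8.
Roots: {1, 3}.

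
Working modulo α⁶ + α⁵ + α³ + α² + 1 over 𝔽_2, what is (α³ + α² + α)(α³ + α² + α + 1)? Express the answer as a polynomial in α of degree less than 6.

α^5 + α^4 + α^2 + α + 1

Multiply in 𝔽_2[α]: (α³ + α² + α)·(α³ + α² + α + 1) = α⁶ + α⁴ + α³ + α.
Reduce using α⁶ ≡ α⁵ + α³ + α² + 1 (mod α⁶ + α⁵ + α³ + α² + 1).
Reduced: α⁵ + α⁴ + α² + α + 1.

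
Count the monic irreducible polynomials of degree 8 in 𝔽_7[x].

720300

The number of monic irreducibles of degree 8 over GF(7) is (1/8)·Σ_{d∣8} μ(8/d) 7^d.
Divisors of 8: 1, 2, 4, 8; μ(8/d) for each: 0, 0, -1, 1.
Σ = − 7^4 + 7^8 = 5762400.
N = 5762400/8 = 720300.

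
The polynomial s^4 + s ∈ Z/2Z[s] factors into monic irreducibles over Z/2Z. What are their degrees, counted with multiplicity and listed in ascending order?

Write f(s) = s^4 + s.
Roots in Z/2Z: f(0) = 0 → root; f(1) = 0 → root.
Linear factors from roots: (s), (s + 1).
Complete factorization: f(s) = (s)·(s + 1)·(s^2 + s + 1).
Factor degrees with multiplicity: 1 + 1 + 2 = 4.

1, 1, 2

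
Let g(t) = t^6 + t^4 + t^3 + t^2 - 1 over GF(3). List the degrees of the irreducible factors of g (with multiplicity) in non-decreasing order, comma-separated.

1, 1, 4

Roots in GF(3): g(0) = 2; g(1) = 0 → root; g(2) = 1.
Linear factors from roots: (t - 1).
Complete factorization: g(t) = (t - 1)^2·(t^4 - t^3 + t^2 + t - 1).
Factor degrees with multiplicity: 1 + 1 + 4 = 6.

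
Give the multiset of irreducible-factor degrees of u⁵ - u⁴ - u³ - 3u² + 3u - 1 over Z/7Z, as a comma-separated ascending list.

2, 3

Write f(u) = u⁵ - u⁴ - u³ - 3u² + 3u - 1.
Complete factorization: f(u) = (u² + 2u + 3)·(u³ - 3u² + 2u + 2).
Factor degrees with multiplicity: 2 + 3 = 5.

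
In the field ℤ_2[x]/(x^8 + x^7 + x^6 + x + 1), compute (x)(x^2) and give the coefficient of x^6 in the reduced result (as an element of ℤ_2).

Multiply in ℤ_2[x]: (x)·(x^2) = x^3.
Reduced: x^3.

0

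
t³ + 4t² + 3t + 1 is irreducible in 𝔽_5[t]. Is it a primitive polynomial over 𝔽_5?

No

Write f(t) = t³ + 4t² + 3t + 1.
|GF(5^3)^×| = 5^3 − 1 = 124. Prime factorization: 124 = 2^2·31.
f is primitive ⇔ t has order 124 in GF(5)[t]/(f), i.e. t^(124/q) ≠ 1 for each prime q | 124.
t^(62) mod f = 1
t^(4) mod f = 3t² + t + 4.
Since t^(62) = 1, the order of t divides 62 < 124; not primitive.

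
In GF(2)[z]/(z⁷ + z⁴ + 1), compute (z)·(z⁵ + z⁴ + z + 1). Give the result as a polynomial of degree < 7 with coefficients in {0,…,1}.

z^6 + z^5 + z^2 + z

Multiply in GF(2)[z]: (z)·(z⁵ + z⁴ + z + 1) = z⁶ + z⁵ + z² + z.
Reduced: z⁶ + z⁵ + z² + z.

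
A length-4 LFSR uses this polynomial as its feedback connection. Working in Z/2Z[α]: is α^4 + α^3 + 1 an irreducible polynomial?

Yes

Write h(α) = α^4 + α^3 + 1.
Check for roots in Z/2Z: h(0) = 1; h(1) = 1.
No roots, so no linear factors.
Monic irreducibles of degree 2 over GF(2): α^2 + α + 1.
None of them divide h (all give nonzero remainder).
No irreducible factor of degree ≤ 2 exists, so h is irreducible over GF(2).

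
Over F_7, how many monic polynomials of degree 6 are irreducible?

x^(7^6) − x is the product of all monic irreducibles of degree dividing 6; Möbius inversion gives N = (1/6) Σ μ(6/d)·7^d.
Divisors of 6: 1, 2, 3, 6; μ(6/d) for each: 1, -1, -1, 1.
Σ = 7^1 − 7^2 − 7^3 + 7^6 = 117264.
N = 117264/6 = 19544.

19544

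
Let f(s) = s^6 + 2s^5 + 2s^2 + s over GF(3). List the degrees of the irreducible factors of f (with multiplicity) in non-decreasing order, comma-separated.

1, 1, 1, 1, 2

Roots in GF(3): f(0) = 0 → root; f(1) = 0 → root; f(2) = 0 → root.
Linear factors from roots: (s), (s + 2), (s + 1).
Complete factorization: f(s) = (s)·(s + 1)·(s + 2)^2·(s^2 + 1).
Factor degrees with multiplicity: 1 + 1 + 1 + 1 + 2 = 6.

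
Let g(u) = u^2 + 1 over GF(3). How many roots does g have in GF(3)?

0

Evaluate at each of the 3 elements of GF(3):
g(0) = 1; g(1) = 2; g(2) = 2.
No element is a root.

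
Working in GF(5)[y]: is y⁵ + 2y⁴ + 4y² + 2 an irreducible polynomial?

Yes

Write h(y) = y⁵ + 2y⁴ + 4y² + 2.
Check for roots in GF(5): h(0) = 2; h(1) = 4; h(2) = 2; h(3) = 3; h(4) = 2.
No roots, so no linear factors.
Degree-2 irreducible divisors: test the 10 monic irreducibles of degree 2 over GF(5).
None of them divide h (all give nonzero remainder).
No irreducible factor of degree ≤ 2 exists, so h is irreducible over GF(5).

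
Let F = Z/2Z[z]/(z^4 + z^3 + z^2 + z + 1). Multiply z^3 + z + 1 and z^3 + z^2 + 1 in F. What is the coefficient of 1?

Multiply in Z/2Z[z]: (z^3 + z + 1)·(z^3 + z^2 + 1) = z^6 + z^5 + z^4 + z^3 + z^2 + z + 1.
Reduce using z^4 ≡ z^3 + z^2 + z + 1 (mod z^4 + z^3 + z^2 + z + 1).
Reduced: z + 1.

1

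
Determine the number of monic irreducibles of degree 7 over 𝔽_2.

18

The number of monic irreducibles of degree 7 over GF(2) is (1/7)·Σ_{d∣7} μ(7/d) 2^d.
Divisors of 7: 1, 7; μ(7/d) for each: -1, 1.
Σ = − 2^1 + 2^7 = 126.
N = 126/7 = 18.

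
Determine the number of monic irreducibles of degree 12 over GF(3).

Gauss's count: N_{3}(12) = (1/12) Σ_{d|12} μ(12/d)·3^d.
Divisors of 12: 1, 2, 3, 4, 6, 12; μ(12/d) for each: 0, 1, 0, -1, -1, 1.
Σ = 3^2 − 3^4 − 3^6 + 3^12 = 530640.
N = 530640/12 = 44220.

44220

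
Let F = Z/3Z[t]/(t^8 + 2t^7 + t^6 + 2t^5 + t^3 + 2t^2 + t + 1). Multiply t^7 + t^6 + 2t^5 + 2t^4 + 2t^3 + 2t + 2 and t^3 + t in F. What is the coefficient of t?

2

Multiply in Z/3Z[t]: (t^7 + t^6 + 2t^5 + 2t^4 + 2t^3 + 2t + 2)·(t^3 + t) = t^10 + t^9 + t^6 + 2t^5 + t^4 + 2t^3 + 2t^2 + 2t.
Reduce using t^8 ≡ t^7 + 2t^6 + t^5 + 2t^3 + t^2 + 2t + 2 (mod t^8 + 2t^7 + t^6 + 2t^5 + t^3 + 2t^2 + t + 1).
Reduced: 2t^6 + 2t^5 + 2t^3 + 2t + 2.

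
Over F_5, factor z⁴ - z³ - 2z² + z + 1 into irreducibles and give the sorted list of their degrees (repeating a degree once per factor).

Write f(z) = z⁴ - z³ - 2z² + z + 1.
Roots in F_5: f(0) = 1; f(1) = 0 → root; f(2) = 3; f(3) = 0 → root; f(4) = 0 → root.
Linear factors from roots: (z - 1), (z + 2), (z + 1).
Complete factorization: f(z) = (z + 1)·(z - 1)·(z + 2)^2.
Factor degrees with multiplicity: 1 + 1 + 1 + 1 = 4.

1, 1, 1, 1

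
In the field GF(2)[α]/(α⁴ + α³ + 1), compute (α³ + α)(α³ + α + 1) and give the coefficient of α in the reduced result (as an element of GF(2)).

Multiply in GF(2)[α]: (α³ + α)·(α³ + α + 1) = α⁶ + α³ + α² + α.
Reduce using α⁴ ≡ α³ + 1 (mod α⁴ + α³ + 1).
Reduced: 1.

0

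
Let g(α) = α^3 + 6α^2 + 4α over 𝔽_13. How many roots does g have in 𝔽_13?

1

Evaluate at each of the 13 elements of 𝔽_13:
g(0) = 0 → root; g(1) = 11; g(2) = 1; g(3) = 2; g(4) = 7; g(5) = 9; g(6) = 1; g(7) = 2; g(8) = 5; g(9) = 3; g(10) = 2; g(11) = 8; g(12) = 1.
Roots: {0}.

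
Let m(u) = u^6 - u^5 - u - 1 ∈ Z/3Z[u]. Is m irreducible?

Yes

Check for roots in Z/3Z: m(0) = 2; m(1) = 1; m(2) = 2.
No roots, so no linear factors.
Monic irreducibles of degree 2 over GF(3): u^2 + 1, u^2 + u - 1, u^2 - u - 1.
None of them divide m (all give nonzero remainder).
Degree-3 irreducible divisors: test the 8 monic irreducibles of degree 3 over GF(3).
None of them divide m (all give nonzero remainder).
No irreducible factor of degree ≤ 3 exists, so m is irreducible over GF(3).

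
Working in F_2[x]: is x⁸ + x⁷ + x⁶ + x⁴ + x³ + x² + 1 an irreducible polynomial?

Yes

Write P(x) = x⁸ + x⁷ + x⁶ + x⁴ + x³ + x² + 1.
Check for roots in F_2: P(0) = 1; P(1) = 1.
No roots, so no linear factors.
Monic irreducibles of degree 2 over GF(2): x² + x + 1.
None of them divide P (all give nonzero remainder).
Monic irreducibles of degree 3 over GF(2): x³ + x + 1, x³ + x² + 1.
None of them divide P (all give nonzero remainder).
Monic irreducibles of degree 4 over GF(2): x⁴ + x + 1, x⁴ + x³ + 1, x⁴ + x³ + x² + x + 1.
None of them divide P (all give nonzero remainder).
No irreducible factor of degree ≤ 4 exists, so P is irreducible over GF(2).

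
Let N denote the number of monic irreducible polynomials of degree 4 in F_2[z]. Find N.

By the necklace-counting formula, N_2(4) = (1/4) Σ_{d|4} μ(4/d)·2^d.
Divisors of 4: 1, 2, 4; μ(4/d) for each: 0, -1, 1.
Σ = − 2^2 + 2^4 = 12.
N = 12/4 = 3.

3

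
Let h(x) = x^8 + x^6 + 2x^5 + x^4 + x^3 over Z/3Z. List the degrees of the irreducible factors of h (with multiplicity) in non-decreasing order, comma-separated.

Roots in Z/3Z: h(0) = 0 → root; h(1) = 0 → root; h(2) = 0 → root.
Linear factors from roots: (x), (x + 2), (x + 1).
Complete factorization: h(x) = (x + 1)·(x + 2)·(x)^3·(x^3 + 2x + 2).
Factor degrees with multiplicity: 1 + 1 + 1 + 1 + 1 + 3 = 8.

1, 1, 1, 1, 1, 3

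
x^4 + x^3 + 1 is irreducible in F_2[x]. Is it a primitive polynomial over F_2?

Write f(x) = x^4 + x^3 + 1.
|GF(2^4)^×| = 2^4 − 1 = 15. Prime factorization: 15 = 3·5.
f is primitive ⇔ x has order 15 in GF(2)[x]/(f), i.e. x^(15/q) ≠ 1 for each prime q | 15.
x^(5) mod f = x^3 + x + 1.
x^(3) mod f = x^3.
None equal 1, so x has full order 15; f is primitive.

Yes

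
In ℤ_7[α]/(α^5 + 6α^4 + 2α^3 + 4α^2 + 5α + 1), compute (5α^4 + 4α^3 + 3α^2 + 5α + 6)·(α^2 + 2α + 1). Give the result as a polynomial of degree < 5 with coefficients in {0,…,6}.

4α^4 + 6α^3 + 2α^2 + α + 1

Multiply in ℤ_7[α]: (5α^4 + 4α^3 + 3α^2 + 5α + 6)·(α^2 + 2α + 1) = 5α^6 + 2α^4 + α^3 + 5α^2 + 3α + 6.
Reduce using α^5 ≡ α^4 + 5α^3 + 3α^2 + 2α + 6 (mod α^5 + 6α^4 + 2α^3 + 4α^2 + 5α + 1).
Reduced: 4α^4 + 6α^3 + 2α^2 + α + 1.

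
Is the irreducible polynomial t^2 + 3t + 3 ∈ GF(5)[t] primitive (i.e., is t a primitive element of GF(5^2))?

Write f(t) = t^2 + 3t + 3.
|GF(5^2)^×| = 5^2 − 1 = 24. Prime factorization: 24 = 2^3·3.
f is primitive ⇔ t has order 24 in GF(5)[t]/(f), i.e. t^(24/q) ≠ 1 for each prime q | 24.
t^(12) mod f = 4.
t^(8) mod f = t + 1.
None equal 1, so t has full order 24; f is primitive.

Yes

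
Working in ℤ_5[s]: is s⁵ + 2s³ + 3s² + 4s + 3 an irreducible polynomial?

Yes

Write m(s) = s⁵ + 2s³ + 3s² + 4s + 3.
Check for roots in ℤ_5: m(0) = 3; m(1) = 3; m(2) = 1; m(3) = 4; m(4) = 4.
No roots, so no linear factors.
Degree-2 irreducible divisors: test the 10 monic irreducibles of degree 2 over GF(5).
None of them divide m (all give nonzero remainder).
No irreducible factor of degree ≤ 2 exists, so m is irreducible over GF(5).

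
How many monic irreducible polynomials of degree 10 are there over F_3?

By the necklace-counting formula, N_3(10) = (1/10) Σ_{d|10} μ(10/d)·3^d.
Divisors of 10: 1, 2, 5, 10; μ(10/d) for each: 1, -1, -1, 1.
Σ = 3^1 − 3^2 − 3^5 + 3^10 = 58800.
N = 58800/10 = 5880.

5880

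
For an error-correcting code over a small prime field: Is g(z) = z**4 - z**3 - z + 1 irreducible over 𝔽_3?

Check for roots in 𝔽_3: g(0) = 1; g(1) = 0 → root; g(2) = 1.
g(1) = 0, so (z − 1) divides g(z); g is reducible.

No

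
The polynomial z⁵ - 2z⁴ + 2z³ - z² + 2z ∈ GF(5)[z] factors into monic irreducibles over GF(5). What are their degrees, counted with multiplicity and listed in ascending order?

1, 2, 2

Write f(z) = z⁵ - 2z⁴ + 2z³ - z² + 2z.
Roots in GF(5): f(0) = 0 → root; f(1) = 2; f(2) = 1; f(3) = 2; f(4) = 2.
Linear factors from roots: (z).
Complete factorization: f(z) = (z)·(z² - 2)·(z² - 2z - 1).
Factor degrees with multiplicity: 1 + 2 + 2 = 5.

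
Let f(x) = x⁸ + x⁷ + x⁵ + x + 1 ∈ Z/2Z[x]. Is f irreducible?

Yes

Check for roots in Z/2Z: f(0) = 1; f(1) = 1.
No roots, so no linear factors.
Monic irreducibles of degree 2 over GF(2): x² + x + 1.
None of them divide f (all give nonzero remainder).
Monic irreducibles of degree 3 over GF(2): x³ + x + 1, x³ + x² + 1.
None of them divide f (all give nonzero remainder).
Monic irreducibles of degree 4 over GF(2): x⁴ + x + 1, x⁴ + x³ + 1, x⁴ + x³ + x² + x + 1.
None of them divide f (all give nonzero remainder).
No irreducible factor of degree ≤ 4 exists, so f is irreducible over GF(2).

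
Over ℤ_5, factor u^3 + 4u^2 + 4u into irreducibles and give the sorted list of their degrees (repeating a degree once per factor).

1, 1, 1

Write f(u) = u^3 + 4u^2 + 4u.
Roots in ℤ_5: f(0) = 0 → root; f(1) = 4; f(2) = 2; f(3) = 0 → root; f(4) = 4.
Linear factors from roots: (u), (u + 2).
Complete factorization: f(u) = (u)·(u + 2)^2.
Factor degrees with multiplicity: 1 + 1 + 1 = 3.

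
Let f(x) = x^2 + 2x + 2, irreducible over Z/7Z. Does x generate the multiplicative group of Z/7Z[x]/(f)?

|GF(7^2)^×| = 7^2 − 1 = 48. Prime factorization: 48 = 2^4·3.
f is primitive ⇔ x has order 48 in GF(7)[x]/(f), i.e. x^(48/q) ≠ 1 for each prime q | 48.
x^(24) mod f = 1
x^(16) mod f = 4.
Since x^(24) = 1, the order of x divides 24 < 48; not primitive.

No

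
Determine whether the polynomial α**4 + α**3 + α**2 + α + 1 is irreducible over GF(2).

Yes

Write g(α) = α**4 + α**3 + α**2 + α + 1.
Check for roots in GF(2): g(0) = 1; g(1) = 1.
No roots, so no linear factors.
Monic irreducibles of degree 2 over GF(2): α**2 + α + 1.
None of them divide g (all give nonzero remainder).
No irreducible factor of degree ≤ 2 exists, so g is irreducible over GF(2).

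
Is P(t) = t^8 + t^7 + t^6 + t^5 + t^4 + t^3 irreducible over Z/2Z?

No

Check for roots in Z/2Z: P(0) = 0 → root; P(1) = 0 → root.
P(0) = 0, so (t) divides P(t); P is reducible.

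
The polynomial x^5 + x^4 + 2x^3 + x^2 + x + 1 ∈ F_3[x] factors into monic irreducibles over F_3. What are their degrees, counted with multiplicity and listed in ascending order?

5

Write f(x) = x^5 + x^4 + 2x^3 + x^2 + x + 1.
Roots in F_3: f(0) = 1; f(1) = 1; f(2) = 2.
Complete factorization: f(x) = (x^5 + x^4 + 2x^3 + x^2 + x + 1).
Factor degrees with multiplicity: 5 = 5.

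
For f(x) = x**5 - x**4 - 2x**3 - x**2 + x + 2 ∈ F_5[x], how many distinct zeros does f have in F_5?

Evaluate at each of the 5 elements of F_5:
f(0) = 2; f(1) = 0 → root; f(2) = 0 → root; f(3) = 4; f(4) = 0 → root.
Roots: {1, 2, 4}.

3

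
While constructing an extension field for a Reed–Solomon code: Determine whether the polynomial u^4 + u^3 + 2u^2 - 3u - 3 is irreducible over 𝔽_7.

Yes

Write g(u) = u^4 + u^3 + 2u^2 - 3u - 3.
Check for roots in 𝔽_7: g(0) = 4; g(1) = 5; g(2) = 2; g(3) = 2; g(4) = 1; g(5) = 5; g(6) = 2.
No roots, so no linear factors.
Degree-2 irreducible divisors: test the 21 monic irreducibles of degree 2 over GF(7).
None of them divide g (all give nonzero remainder).
No irreducible factor of degree ≤ 2 exists, so g is irreducible over GF(7).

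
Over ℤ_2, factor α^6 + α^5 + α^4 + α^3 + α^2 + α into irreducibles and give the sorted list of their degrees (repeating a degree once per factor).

Write f(α) = α^6 + α^5 + α^4 + α^3 + α^2 + α.
Roots in ℤ_2: f(0) = 0 → root; f(1) = 0 → root.
Linear factors from roots: (α), (α + 1).
Complete factorization: f(α) = (α)·(α + 1)·(α^2 + α + 1)^2.
Factor degrees with multiplicity: 1 + 1 + 2 + 2 = 6.

1, 1, 2, 2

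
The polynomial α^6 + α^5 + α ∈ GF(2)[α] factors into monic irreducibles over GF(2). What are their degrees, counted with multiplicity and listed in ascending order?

1, 2, 3

Write f(α) = α^6 + α^5 + α.
Roots in GF(2): f(0) = 0 → root; f(1) = 1.
Linear factors from roots: (α).
Complete factorization: f(α) = (α)·(α^2 + α + 1)·(α^3 + α + 1).
Factor degrees with multiplicity: 1 + 2 + 3 = 6.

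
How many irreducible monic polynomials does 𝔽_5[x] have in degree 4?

150

x^(5^4) − x is the product of all monic irreducibles of degree dividing 4; Möbius inversion gives N = (1/4) Σ μ(4/d)·5^d.
Divisors of 4: 1, 2, 4; μ(4/d) for each: 0, -1, 1.
Σ = − 5^2 + 5^4 = 600.
N = 600/4 = 150.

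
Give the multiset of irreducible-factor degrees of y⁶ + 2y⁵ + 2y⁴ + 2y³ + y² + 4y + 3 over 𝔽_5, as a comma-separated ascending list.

1, 1, 2, 2

Write h(y) = y⁶ + 2y⁵ + 2y⁴ + 2y³ + y² + 4y + 3.
Roots in 𝔽_5: h(0) = 3; h(1) = 0 → root; h(2) = 1; h(3) = 0 → root; h(4) = 4.
Linear factors from roots: (y + 4), (y + 2).
Complete factorization: h(y) = (y + 2)·(y + 4)·(y² + 2y + 3)·(y² + 4y + 2).
Factor degrees with multiplicity: 1 + 1 + 2 + 2 = 6.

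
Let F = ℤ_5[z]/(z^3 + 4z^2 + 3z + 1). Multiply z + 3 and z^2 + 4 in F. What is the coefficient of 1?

1

Multiply in ℤ_5[z]: (z + 3)·(z^2 + 4) = z^3 + 3z^2 + 4z + 2.
Reduce using z^3 ≡ z^2 + 2z + 4 (mod z^3 + 4z^2 + 3z + 1).
Reduced: 4z^2 + z + 1.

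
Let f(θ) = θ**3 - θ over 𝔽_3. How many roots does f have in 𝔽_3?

3

Evaluate at each of the 3 elements of 𝔽_3:
f(0) = 0 → root; f(1) = 0 → root; f(2) = 0 → root.
Roots: {0, 1, 2}.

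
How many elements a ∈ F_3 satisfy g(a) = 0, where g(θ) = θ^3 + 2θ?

3

Evaluate at each of the 3 elements of F_3:
g(0) = 0 → root; g(1) = 0 → root; g(2) = 0 → root.
Roots: {0, 1, 2}.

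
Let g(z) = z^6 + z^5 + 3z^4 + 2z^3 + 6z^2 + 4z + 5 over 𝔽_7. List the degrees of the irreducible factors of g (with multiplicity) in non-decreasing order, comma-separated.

Complete factorization: g(z) = (z^6 + z^5 + 3z^4 + 2z^3 + 6z^2 + 4z + 5).
Factor degrees with multiplicity: 6 = 6.

6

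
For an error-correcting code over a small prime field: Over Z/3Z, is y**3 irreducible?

No

Write h(y) = y**3.
Check for roots in Z/3Z: h(0) = 0 → root; h(1) = 1; h(2) = 2.
h(0) = 0, so (y) divides h(y); h is reducible.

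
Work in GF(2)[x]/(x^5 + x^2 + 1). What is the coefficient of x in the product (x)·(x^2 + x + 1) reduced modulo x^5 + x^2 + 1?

1

Multiply in GF(2)[x]: (x)·(x^2 + x + 1) = x^3 + x^2 + x.
Reduced: x^3 + x^2 + x.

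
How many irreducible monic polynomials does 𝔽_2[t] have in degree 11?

186

By the necklace-counting formula, N_2(11) = (1/11) Σ_{d|11} μ(11/d)·2^d.
Divisors of 11: 1, 11; μ(11/d) for each: -1, 1.
Σ = − 2^1 + 2^11 = 2046.
N = 2046/11 = 186.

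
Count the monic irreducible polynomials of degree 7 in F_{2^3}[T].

299592

By the necklace-counting formula, N_8(7) = (1/7) Σ_{d|7} μ(7/d)·8^d.
Divisors of 7: 1, 7; μ(7/d) for each: -1, 1.
Σ = − 8^1 + 8^7 = 2097144.
N = 2097144/7 = 299592.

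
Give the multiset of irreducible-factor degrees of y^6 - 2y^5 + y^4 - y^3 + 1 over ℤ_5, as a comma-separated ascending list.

Write g(y) = y^6 - 2y^5 + y^4 - y^3 + 1.
Roots in ℤ_5: g(0) = 1; g(1) = 0 → root; g(2) = 4; g(3) = 3; g(4) = 1.
Linear factors from roots: (y - 1).
Complete factorization: g(y) = (y - 1)·(y^2 - y + 2)·(y^3 - 2y + 2).
Factor degrees with multiplicity: 1 + 2 + 3 = 6.

1, 2, 3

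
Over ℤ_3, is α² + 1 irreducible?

Yes

Write m(α) = α² + 1.
Check for roots in ℤ_3: m(0) = 1; m(1) = 2; m(2) = 2.
No roots. A degree-2 polynomial over a field with no linear factor is irreducible.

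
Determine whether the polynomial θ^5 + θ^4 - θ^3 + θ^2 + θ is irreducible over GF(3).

Write h(θ) = θ^5 + θ^4 - θ^3 + θ^2 + θ.
Check for roots in GF(3): h(0) = 0 → root; h(1) = 0 → root; h(2) = 1.
h(0) = 0, so (θ) divides h(θ); h is reducible.

No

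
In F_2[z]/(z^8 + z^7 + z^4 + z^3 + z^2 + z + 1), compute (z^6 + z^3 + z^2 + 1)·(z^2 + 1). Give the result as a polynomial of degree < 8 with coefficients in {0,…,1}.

Multiply in F_2[z]: (z^6 + z^3 + z^2 + 1)·(z^2 + 1) = z^8 + z^6 + z^5 + z^4 + z^3 + 1.
Reduce using z^8 ≡ z^7 + z^4 + z^3 + z^2 + z + 1 (mod z^8 + z^7 + z^4 + z^3 + z^2 + z + 1).
Reduced: z^7 + z^6 + z^5 + z^2 + z.

z^7 + z^6 + z^5 + z^2 + z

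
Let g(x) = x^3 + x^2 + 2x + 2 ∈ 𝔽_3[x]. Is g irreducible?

Check for roots in 𝔽_3: g(0) = 2; g(1) = 0 → root; g(2) = 0 → root.
g(1) = 0, so (x − 1) divides g(x); g is reducible.

No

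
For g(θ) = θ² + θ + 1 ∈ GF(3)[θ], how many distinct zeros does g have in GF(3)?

Evaluate at each of the 3 elements of GF(3):
g(0) = 1; g(1) = 0 → root; g(2) = 1.
Roots: {1}.

1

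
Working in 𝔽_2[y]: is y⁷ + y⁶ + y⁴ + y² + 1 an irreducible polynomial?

Write m(y) = y⁷ + y⁶ + y⁴ + y² + 1.
Check for roots in 𝔽_2: m(0) = 1; m(1) = 1.
No roots, so no linear factors.
Monic irreducibles of degree 2 over GF(2): y² + y + 1.
None of them divide m (all give nonzero remainder).
Monic irreducibles of degree 3 over GF(2): y³ + y + 1, y³ + y² + 1.
None of them divide m (all give nonzero remainder).
No irreducible factor of degree ≤ 3 exists, so m is irreducible over GF(2).

Yes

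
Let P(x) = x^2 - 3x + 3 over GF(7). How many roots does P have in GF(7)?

2

Evaluate at each of the 7 elements of GF(7):
P(0) = 3; P(1) = 1; P(2) = 1; P(3) = 3; P(4) = 0 → root; P(5) = 6; P(6) = 0 → root.
Roots: {4, 6}.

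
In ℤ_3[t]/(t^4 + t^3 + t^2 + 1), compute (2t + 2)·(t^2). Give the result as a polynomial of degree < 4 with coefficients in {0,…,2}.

2t^3 + 2t^2

Multiply in ℤ_3[t]: (2t + 2)·(t^2) = 2t^3 + 2t^2.
Reduced: 2t^3 + 2t^2.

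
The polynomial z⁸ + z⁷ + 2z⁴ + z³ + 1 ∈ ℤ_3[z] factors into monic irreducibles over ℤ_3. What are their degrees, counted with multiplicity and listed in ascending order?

1, 2, 2, 3

Write h(z) = z⁸ + z⁷ + 2z⁴ + z³ + 1.
Roots in ℤ_3: h(0) = 1; h(1) = 0 → root; h(2) = 2.
Linear factors from roots: (z + 2).
Complete factorization: h(z) = (z + 2)·(z² + z + 2)·(z² + 2z + 2)·(z³ + 2z² + 2z + 2).
Factor degrees with multiplicity: 1 + 2 + 2 + 3 = 8.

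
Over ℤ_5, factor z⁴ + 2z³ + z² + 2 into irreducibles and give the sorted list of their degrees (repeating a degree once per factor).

Write g(z) = z⁴ + 2z³ + z² + 2.
Roots in ℤ_5: g(0) = 2; g(1) = 1; g(2) = 3; g(3) = 1; g(4) = 2.
Complete factorization: g(z) = (z⁴ + 2z³ + z² + 2).
Factor degrees with multiplicity: 4 = 4.

4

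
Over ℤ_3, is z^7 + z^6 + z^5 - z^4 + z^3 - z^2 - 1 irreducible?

Write f(z) = z^7 + z^6 + z^5 - z^4 + z^3 - z^2 - 1.
Check for roots in ℤ_3: f(0) = 2; f(1) = 1; f(2) = 1.
No roots, so no linear factors.
Monic irreducibles of degree 2 over GF(3): z^2 + 1, z^2 + z - 1, z^2 - z - 1.
None of them divide f (all give nonzero remainder).
Degree-3 irreducible divisors: test the 8 monic irreducibles of degree 3 over GF(3).
None of them divide f (all give nonzero remainder).
No irreducible factor of degree ≤ 3 exists, so f is irreducible over GF(3).

Yes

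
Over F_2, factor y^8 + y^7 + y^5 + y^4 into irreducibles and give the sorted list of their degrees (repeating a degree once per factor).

1, 1, 1, 1, 1, 1, 2

Write f(y) = y^8 + y^7 + y^5 + y^4.
Roots in F_2: f(0) = 0 → root; f(1) = 0 → root.
Linear factors from roots: (y), (y + 1).
Complete factorization: f(y) = (y + 1)^2·(y)^4·(y^2 + y + 1).
Factor degrees with multiplicity: 1 + 1 + 1 + 1 + 1 + 1 + 2 = 8.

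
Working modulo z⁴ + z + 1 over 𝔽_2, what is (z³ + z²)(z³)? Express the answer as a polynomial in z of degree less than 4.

z^3 + z

Multiply in 𝔽_2[z]: (z³ + z²)·(z³) = z⁶ + z⁵.
Reduce using z⁴ ≡ z + 1 (mod z⁴ + z + 1).
Reduced: z³ + z.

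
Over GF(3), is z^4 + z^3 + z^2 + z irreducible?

No

Write m(z) = z^4 + z^3 + z^2 + z.
Check for roots in GF(3): m(0) = 0 → root; m(1) = 1; m(2) = 0 → root.
m(0) = 0, so (z) divides m(z); m is reducible.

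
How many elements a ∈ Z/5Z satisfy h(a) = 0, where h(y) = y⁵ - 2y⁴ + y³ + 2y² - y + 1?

2

Evaluate at each of the 5 elements of Z/5Z:
h(0) = 1; h(1) = 2; h(2) = 0 → root; h(3) = 4; h(4) = 0 → root.
Roots: {2, 4}.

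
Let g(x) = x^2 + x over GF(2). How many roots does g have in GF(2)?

Evaluate at each of the 2 elements of GF(2):
g(0) = 0 → root; g(1) = 0 → root.
Roots: {0, 1}.

2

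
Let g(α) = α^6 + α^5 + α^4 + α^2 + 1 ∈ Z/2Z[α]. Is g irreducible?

Check for roots in Z/2Z: g(0) = 1; g(1) = 1.
No roots, so no linear factors.
Monic irreducibles of degree 2 over GF(2): α^2 + α + 1.
None of them divide g (all give nonzero remainder).
Monic irreducibles of degree 3 over GF(2): α^3 + α + 1, α^3 + α^2 + 1.
None of them divide g (all give nonzero remainder).
No irreducible factor of degree ≤ 3 exists, so g is irreducible over GF(2).

Yes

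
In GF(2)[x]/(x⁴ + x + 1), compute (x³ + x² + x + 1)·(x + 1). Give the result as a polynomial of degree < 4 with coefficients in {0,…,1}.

x

Multiply in GF(2)[x]: (x³ + x² + x + 1)·(x + 1) = x⁴ + 1.
Reduce using x⁴ ≡ x + 1 (mod x⁴ + x + 1).
Reduced: x.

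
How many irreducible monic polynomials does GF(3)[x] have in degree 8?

Gauss's count: N_{3}(8) = (1/8) Σ_{d|8} μ(8/d)·3^d.
Divisors of 8: 1, 2, 4, 8; μ(8/d) for each: 0, 0, -1, 1.
Σ = − 3^4 + 3^8 = 6480.
N = 6480/8 = 810.

810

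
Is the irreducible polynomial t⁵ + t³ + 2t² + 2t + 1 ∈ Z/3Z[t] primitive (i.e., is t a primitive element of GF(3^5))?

Write f(t) = t⁵ + t³ + 2t² + 2t + 1.
|GF(3^5)^×| = 3^5 − 1 = 242. Prime factorization: 242 = 2·11^2.
f is primitive ⇔ t has order 242 in GF(3)[t]/(f), i.e. t^(242/q) ≠ 1 for each prime q | 242.
t^(121) mod f = 2.
t^(22) mod f = t + 1.
None equal 1, so t has full order 242; f is primitive.

Yes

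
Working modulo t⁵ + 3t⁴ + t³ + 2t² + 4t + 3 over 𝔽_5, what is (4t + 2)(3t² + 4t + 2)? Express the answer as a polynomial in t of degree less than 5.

Multiply in 𝔽_5[t]: (4t + 2)·(3t² + 4t + 2) = 2t³ + 2t² + t + 4.
Reduced: 2t³ + 2t² + t + 4.

2t^3 + 2t^2 + t + 4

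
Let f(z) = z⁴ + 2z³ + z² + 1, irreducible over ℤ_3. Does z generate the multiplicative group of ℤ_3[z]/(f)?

|GF(3^4)^×| = 3^4 − 1 = 80. Prime factorization: 80 = 2^4·5.
f is primitive ⇔ z has order 80 in GF(3)[z]/(f), i.e. z^(80/q) ≠ 1 for each prime q | 80.
z^(40) mod f = 1
z^(16) mod f = z³ + z² + 2z.
Since z^(40) = 1, the order of z divides 40 < 80; not primitive.

No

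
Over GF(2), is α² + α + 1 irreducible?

Yes

Write m(α) = α² + α + 1.
Check for roots in GF(2): m(0) = 1; m(1) = 1.
No roots. A degree-2 polynomial over a field with no linear factor is irreducible.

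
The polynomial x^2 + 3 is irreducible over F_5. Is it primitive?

Write f(x) = x^2 + 3.
|GF(5^2)^×| = 5^2 − 1 = 24. Prime factorization: 24 = 2^3·3.
f is primitive ⇔ x has order 24 in GF(5)[x]/(f), i.e. x^(24/q) ≠ 1 for each prime q | 24.
x^(12) mod f = 4.
x^(8) mod f = 1
Since x^(8) = 1, the order of x divides 8 < 24; not primitive.

No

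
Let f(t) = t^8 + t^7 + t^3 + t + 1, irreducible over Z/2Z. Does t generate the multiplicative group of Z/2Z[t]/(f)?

|GF(2^8)^×| = 2^8 − 1 = 255. Prime factorization: 255 = 3·5·17.
f is primitive ⇔ t has order 255 in GF(2)[t]/(f), i.e. t^(255/q) ≠ 1 for each prime q | 255.
t^(85) mod f = 1
t^(51) mod f = t^4 + t^3 + t^2 + t.
t^(15) mod f = t^6 + t^4 + t^2 + 1.
Since t^(85) = 1, the order of t divides 85 < 255; not primitive.

No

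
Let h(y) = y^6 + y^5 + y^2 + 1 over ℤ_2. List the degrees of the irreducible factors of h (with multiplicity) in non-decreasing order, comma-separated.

1, 2, 3

Roots in ℤ_2: h(0) = 1; h(1) = 0 → root.
Linear factors from roots: (y + 1).
Complete factorization: h(y) = (y + 1)·(y^2 + y + 1)·(y^3 + y^2 + 1).
Factor degrees with multiplicity: 1 + 2 + 3 = 6.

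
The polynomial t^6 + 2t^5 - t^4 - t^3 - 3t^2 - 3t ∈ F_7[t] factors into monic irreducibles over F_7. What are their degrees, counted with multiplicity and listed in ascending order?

1, 1, 1, 3

Write f(t) = t^6 + 2t^5 - t^4 - t^3 - 3t^2 - 3t.
Linear factors from roots: (t), (t - 3), (t + 2).
Complete factorization: f(t) = (t)·(t + 2)·(t - 3)·(t^3 + 3t^2 + t - 3).
Factor degrees with multiplicity: 1 + 1 + 1 + 3 = 6.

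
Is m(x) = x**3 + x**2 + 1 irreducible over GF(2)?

Check for roots in GF(2): m(0) = 1; m(1) = 1.
No roots. A degree-3 polynomial over a field with no linear factor is irreducible.

Yes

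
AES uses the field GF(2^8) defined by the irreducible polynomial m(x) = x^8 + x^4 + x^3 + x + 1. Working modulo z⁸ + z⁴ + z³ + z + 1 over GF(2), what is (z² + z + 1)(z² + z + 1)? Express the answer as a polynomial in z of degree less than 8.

z^4 + z^2 + 1

Multiply in GF(2)[z]: (z² + z + 1)·(z² + z + 1) = z⁴ + z² + 1.
Reduced: z⁴ + z² + 1.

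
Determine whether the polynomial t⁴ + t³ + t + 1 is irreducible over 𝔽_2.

No

Write P(t) = t⁴ + t³ + t + 1.
Check for roots in 𝔽_2: P(0) = 1; P(1) = 0 → root.
P(1) = 0, so (t − 1) divides P(t); P is reducible.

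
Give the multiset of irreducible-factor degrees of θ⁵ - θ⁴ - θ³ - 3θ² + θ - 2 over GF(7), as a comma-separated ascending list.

Write h(θ) = θ⁵ - θ⁴ - θ³ - 3θ² + θ - 2.
Linear factors from roots: (θ + 3), (θ + 2), (θ + 1).
Complete factorization: h(θ) = (θ + 1)·(θ + 2)·(θ + 3)·(θ² + 2).
Factor degrees with multiplicity: 1 + 1 + 1 + 2 = 5.

1, 1, 1, 2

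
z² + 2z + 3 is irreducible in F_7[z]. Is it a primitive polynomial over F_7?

Write f(z) = z² + 2z + 3.
|GF(7^2)^×| = 7^2 − 1 = 48. Prime factorization: 48 = 2^4·3.
f is primitive ⇔ z has order 48 in GF(7)[z]/(f), i.e. z^(48/q) ≠ 1 for each prime q | 48.
z^(24) mod f = 6.
z^(16) mod f = 2.
None equal 1, so z has full order 48; f is primitive.

Yes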